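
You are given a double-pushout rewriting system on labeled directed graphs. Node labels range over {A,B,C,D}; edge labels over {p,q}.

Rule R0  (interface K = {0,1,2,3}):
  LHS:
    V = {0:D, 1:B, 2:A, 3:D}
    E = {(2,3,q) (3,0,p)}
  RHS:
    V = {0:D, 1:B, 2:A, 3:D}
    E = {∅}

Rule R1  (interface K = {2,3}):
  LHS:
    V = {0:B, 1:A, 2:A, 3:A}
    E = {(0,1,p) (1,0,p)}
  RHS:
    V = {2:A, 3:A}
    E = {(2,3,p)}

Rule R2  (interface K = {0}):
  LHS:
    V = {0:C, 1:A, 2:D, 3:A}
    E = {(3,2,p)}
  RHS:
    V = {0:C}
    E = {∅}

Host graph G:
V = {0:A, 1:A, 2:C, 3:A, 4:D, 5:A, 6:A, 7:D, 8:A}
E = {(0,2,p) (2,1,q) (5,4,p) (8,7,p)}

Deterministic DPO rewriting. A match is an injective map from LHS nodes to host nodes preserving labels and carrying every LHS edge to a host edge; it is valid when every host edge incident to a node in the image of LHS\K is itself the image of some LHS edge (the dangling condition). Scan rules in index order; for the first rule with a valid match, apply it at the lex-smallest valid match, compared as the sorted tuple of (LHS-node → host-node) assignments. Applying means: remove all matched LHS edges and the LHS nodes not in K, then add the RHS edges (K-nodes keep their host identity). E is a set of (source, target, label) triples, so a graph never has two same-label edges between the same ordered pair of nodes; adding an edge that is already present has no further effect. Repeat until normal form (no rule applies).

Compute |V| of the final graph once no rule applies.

start.  V:9 E:4  edges: 0-p->2 2-q->1 5-p->4 8-p->7
1. fire R2 via {0↦2, 1↦3, 2↦4, 3↦5}  →  V:6 E:3  edges: 0-p->2 2-q->1 8-p->7
2. fire R2 via {0↦2, 1↦6, 2↦7, 3↦8}  →  V:3 E:2  edges: 0-p->2 2-q->1
normal form: no rule applies after step 2
NF nodes: {0:A, 1:A, 2:C}

Answer: 3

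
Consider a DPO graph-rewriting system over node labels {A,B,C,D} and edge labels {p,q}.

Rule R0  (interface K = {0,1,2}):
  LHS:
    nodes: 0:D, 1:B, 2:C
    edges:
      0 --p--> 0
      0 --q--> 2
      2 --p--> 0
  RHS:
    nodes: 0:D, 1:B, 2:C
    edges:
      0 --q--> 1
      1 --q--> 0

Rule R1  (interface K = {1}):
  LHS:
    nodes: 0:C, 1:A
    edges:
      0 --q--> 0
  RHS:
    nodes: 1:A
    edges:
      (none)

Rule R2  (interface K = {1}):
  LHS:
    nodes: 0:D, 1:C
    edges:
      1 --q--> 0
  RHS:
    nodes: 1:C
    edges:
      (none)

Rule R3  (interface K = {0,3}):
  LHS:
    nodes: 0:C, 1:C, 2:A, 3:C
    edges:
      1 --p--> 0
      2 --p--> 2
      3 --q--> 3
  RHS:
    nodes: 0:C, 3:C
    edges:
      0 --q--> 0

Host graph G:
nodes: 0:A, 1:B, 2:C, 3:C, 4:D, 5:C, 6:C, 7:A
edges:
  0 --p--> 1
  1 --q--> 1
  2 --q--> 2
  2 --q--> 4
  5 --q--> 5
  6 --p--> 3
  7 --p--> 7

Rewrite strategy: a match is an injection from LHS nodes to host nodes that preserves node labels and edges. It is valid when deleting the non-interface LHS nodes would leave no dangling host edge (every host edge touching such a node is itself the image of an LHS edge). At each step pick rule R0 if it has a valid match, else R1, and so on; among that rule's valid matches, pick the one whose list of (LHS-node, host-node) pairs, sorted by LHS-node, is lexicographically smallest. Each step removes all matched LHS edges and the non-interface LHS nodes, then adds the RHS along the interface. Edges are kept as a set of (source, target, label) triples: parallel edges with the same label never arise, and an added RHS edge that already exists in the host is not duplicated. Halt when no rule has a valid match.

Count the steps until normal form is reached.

Answer: 3

Rewrite trace:
start.  V:8 E:7  edges: 0-p->1 1-q->1 2-q->2 2-q->4 5-q->5 6-p->3 7-p->7
1. fire R1 via {0↦5, 1↦0}  →  V:7 E:6  edges: 0-p->1 1-q->1 2-q->2 2-q->4 6-p->3 7-p->7
2. fire R2 via {0↦4, 1↦2}  →  V:6 E:5  edges: 0-p->1 1-q->1 2-q->2 6-p->3 7-p->7
3. fire R1 via {0↦2, 1↦0}  →  V:5 E:4  edges: 0-p->1 1-q->1 6-p->3 7-p->7
halt: no rule applies after step 3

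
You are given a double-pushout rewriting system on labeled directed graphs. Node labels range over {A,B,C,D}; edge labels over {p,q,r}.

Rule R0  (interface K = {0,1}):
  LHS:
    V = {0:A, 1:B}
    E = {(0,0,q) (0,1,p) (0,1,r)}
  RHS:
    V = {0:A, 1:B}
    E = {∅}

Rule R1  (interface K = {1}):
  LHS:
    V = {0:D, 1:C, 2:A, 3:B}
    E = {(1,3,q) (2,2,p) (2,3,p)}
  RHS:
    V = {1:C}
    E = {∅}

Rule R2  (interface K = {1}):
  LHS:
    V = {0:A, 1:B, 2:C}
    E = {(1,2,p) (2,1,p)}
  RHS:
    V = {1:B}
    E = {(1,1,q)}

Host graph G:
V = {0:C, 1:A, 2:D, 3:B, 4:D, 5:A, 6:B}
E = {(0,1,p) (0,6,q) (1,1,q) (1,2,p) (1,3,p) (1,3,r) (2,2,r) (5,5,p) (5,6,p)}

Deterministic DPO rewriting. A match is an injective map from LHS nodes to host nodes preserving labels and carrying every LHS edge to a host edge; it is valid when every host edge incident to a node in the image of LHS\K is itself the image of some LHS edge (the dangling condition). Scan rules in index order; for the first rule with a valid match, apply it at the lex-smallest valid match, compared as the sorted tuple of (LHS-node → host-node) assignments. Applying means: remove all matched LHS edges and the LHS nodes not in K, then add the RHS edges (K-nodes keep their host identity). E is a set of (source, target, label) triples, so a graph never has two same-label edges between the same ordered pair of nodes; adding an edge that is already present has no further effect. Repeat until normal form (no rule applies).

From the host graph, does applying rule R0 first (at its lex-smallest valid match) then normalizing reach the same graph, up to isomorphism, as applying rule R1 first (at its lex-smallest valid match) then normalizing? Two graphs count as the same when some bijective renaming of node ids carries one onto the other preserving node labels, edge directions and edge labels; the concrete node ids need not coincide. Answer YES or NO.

branch R0-first: apply at {0↦1, 1↦3} → |E|=6, then 1 more step(s) → NF |V|=4 |E|=3 V={0:C, 1:A, 2:D, 3:B} E=0-p->1 1-p->2 2-r->2
branch R1-first: apply at {0↦4, 1↦0, 2↦5, 3↦6} → |E|=6, then 1 more step(s) → NF |V|=4 |E|=3 V={0:C, 1:A, 2:D, 3:B} E=0-p->1 1-p->2 2-r->2
graphs isomorphic (equal up to label-preserving node renaming)

Answer: YES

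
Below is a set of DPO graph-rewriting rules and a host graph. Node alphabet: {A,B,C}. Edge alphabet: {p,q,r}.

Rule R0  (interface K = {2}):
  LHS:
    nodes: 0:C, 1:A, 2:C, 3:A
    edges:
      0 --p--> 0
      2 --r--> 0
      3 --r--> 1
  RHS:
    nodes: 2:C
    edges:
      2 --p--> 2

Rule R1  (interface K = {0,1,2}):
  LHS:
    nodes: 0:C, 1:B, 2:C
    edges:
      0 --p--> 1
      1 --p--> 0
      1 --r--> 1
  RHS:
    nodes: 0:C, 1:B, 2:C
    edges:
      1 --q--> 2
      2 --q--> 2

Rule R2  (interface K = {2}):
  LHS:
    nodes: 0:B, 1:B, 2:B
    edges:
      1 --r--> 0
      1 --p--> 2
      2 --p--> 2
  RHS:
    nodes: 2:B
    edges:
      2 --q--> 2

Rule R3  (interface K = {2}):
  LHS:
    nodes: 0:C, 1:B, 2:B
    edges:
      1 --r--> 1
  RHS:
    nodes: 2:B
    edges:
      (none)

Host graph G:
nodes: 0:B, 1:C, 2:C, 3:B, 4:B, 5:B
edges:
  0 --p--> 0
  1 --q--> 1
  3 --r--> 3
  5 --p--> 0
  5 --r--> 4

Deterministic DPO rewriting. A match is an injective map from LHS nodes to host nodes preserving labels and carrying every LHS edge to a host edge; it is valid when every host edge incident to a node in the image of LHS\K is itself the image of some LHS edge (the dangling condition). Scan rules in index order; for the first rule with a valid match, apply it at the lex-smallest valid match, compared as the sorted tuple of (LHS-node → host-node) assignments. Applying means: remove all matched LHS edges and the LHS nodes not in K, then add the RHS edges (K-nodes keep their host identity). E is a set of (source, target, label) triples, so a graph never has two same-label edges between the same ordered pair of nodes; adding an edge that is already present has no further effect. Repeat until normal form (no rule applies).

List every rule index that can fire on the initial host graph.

R0: no valid match — LHS pattern not found
R1: no valid match — LHS pattern not found
R2: 1 valid match — {0↦4, 1↦5, 2↦0}
R3: 3 valid matches — {0↦2, 1↦3, 2↦0}, {0↦2, 1↦3, 2↦4}, {0↦2, 1↦3, 2↦5}

Answer: [R2,R3]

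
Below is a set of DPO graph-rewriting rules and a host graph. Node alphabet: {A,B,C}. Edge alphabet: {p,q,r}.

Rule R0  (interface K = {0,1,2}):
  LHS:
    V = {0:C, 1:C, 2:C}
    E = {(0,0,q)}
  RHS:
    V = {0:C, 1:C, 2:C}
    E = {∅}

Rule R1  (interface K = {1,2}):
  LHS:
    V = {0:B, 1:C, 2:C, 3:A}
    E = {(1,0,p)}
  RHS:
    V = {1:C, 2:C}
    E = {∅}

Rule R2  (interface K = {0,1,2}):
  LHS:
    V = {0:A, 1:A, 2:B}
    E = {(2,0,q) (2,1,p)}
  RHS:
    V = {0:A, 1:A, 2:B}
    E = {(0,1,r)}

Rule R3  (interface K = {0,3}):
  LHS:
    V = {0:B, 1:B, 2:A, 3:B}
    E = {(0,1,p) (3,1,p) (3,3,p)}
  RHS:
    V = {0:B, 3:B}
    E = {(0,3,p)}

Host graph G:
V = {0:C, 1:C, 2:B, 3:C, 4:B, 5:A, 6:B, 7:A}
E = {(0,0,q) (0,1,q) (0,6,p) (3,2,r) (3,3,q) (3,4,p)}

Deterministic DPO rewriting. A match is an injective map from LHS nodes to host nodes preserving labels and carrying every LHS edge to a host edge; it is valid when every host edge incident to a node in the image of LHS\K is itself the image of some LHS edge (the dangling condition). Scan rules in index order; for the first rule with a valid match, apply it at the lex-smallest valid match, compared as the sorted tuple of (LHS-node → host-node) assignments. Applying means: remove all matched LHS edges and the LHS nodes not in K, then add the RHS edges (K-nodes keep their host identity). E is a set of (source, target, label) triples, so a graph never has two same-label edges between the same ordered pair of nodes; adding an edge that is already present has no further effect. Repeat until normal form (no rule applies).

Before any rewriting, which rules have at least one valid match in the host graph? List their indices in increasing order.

R0: 4 valid matches — {0↦0, 1↦1, 2↦3}, {0↦0, 1↦3, 2↦1}, {0↦3, 1↦0, 2↦1} (+1 more)
R1: 8 valid matches — {0↦4, 1↦3, 2↦0, 3↦5}, {0↦4, 1↦3, 2↦0, 3↦7}, {0↦4, 1↦3, 2↦1, 3↦5} (+5 more)
R2: no valid match — LHS pattern not found
R3: no valid match — LHS pattern not found

Answer: [R0,R1]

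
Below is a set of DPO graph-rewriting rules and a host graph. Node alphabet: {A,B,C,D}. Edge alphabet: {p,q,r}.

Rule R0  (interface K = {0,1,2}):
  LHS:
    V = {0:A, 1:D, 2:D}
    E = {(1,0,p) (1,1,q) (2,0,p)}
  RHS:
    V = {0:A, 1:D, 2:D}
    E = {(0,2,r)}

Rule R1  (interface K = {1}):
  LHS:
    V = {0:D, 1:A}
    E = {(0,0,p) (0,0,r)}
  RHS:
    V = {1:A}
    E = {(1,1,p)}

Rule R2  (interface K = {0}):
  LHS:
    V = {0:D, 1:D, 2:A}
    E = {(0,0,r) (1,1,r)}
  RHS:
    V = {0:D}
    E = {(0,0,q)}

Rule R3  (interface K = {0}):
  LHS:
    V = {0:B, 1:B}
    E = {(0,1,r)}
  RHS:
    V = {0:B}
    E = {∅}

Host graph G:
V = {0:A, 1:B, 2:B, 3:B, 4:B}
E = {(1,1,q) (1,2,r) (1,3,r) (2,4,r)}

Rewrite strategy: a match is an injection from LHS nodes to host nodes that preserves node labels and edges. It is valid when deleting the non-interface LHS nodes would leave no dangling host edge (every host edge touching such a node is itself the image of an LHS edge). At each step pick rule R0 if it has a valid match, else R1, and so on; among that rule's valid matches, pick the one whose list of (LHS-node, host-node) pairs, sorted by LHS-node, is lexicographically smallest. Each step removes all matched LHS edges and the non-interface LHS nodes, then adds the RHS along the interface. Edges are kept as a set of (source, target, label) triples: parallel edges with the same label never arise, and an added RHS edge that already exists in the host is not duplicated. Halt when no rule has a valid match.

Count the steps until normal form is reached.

initial: |V|=5 |E|=4  E = 1-q->1 1-r->2 1-r->3 2-r->4
step 1: apply R3 at {0↦1, 1↦3}  → |V|=4 |E|=3  E = 1-q->1 1-r->2 2-r->4
step 2: apply R3 at {0↦2, 1↦4}  → |V|=3 |E|=2  E = 1-q->1 1-r->2
step 3: apply R3 at {0↦1, 1↦2}  → |V|=2 |E|=1  E = 1-q->1
normal form: no rule applies after step 3

Answer: 3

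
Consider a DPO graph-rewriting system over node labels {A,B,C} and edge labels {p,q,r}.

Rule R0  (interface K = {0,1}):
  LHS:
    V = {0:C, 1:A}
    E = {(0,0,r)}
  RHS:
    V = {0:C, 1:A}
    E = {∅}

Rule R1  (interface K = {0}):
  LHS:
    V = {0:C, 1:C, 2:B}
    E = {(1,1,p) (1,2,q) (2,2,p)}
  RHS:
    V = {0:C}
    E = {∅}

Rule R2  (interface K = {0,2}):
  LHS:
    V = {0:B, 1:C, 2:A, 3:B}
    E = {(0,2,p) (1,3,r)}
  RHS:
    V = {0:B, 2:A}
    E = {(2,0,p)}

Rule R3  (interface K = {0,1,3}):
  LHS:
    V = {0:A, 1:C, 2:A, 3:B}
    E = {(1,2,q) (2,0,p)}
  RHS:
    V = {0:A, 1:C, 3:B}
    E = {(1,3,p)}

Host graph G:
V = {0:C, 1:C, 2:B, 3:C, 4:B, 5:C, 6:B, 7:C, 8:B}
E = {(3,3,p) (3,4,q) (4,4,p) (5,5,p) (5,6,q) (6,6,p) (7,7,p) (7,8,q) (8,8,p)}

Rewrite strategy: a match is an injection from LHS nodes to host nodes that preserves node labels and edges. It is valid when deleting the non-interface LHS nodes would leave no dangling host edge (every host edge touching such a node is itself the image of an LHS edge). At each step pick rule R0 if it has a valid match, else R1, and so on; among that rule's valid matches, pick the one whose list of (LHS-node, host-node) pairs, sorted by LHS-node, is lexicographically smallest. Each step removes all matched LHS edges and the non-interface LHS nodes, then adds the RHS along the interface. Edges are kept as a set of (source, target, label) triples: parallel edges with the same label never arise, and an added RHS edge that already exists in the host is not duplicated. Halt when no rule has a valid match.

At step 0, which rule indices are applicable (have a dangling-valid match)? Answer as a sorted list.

R0: no valid match — LHS pattern not found
R1: 12 valid matches — {0↦0, 1↦3, 2↦4}, {0↦0, 1↦5, 2↦6}, {0↦0, 1↦7, 2↦8} (+9 more)
R2: no valid match — LHS pattern not found
R3: no valid match — LHS pattern not found

Answer: [R1]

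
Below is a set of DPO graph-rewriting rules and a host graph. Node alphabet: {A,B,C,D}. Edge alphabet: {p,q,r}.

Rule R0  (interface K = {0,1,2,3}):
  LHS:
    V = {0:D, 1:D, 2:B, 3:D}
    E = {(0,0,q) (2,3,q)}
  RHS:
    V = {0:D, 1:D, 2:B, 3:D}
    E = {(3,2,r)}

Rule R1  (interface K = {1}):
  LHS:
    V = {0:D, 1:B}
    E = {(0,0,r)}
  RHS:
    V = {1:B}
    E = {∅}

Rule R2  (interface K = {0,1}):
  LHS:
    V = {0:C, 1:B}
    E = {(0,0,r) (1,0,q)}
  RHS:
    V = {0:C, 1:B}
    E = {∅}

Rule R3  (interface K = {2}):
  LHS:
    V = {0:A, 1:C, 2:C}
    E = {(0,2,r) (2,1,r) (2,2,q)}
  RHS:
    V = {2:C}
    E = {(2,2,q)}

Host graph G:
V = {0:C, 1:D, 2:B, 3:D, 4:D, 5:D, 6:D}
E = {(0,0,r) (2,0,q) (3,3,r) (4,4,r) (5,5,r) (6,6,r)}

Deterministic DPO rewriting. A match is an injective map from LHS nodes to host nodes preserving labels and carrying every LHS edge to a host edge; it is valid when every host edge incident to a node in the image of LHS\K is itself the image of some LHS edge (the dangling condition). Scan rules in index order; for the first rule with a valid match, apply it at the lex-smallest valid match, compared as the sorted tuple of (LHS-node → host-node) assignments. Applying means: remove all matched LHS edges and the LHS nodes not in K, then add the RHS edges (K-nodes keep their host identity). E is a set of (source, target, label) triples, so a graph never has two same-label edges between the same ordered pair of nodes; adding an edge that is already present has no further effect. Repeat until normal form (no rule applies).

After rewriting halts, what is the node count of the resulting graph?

start.  V:7 E:6  edges: 0-r->0 2-q->0 3-r->3 4-r->4 5-r->5 6-r->6
1. fire R1 via {0↦3, 1↦2}  →  V:6 E:5  edges: 0-r->0 2-q->0 4-r->4 5-r->5 6-r->6
2. fire R1 via {0↦4, 1↦2}  →  V:5 E:4  edges: 0-r->0 2-q->0 5-r->5 6-r->6
3. fire R1 via {0↦5, 1↦2}  →  V:4 E:3  edges: 0-r->0 2-q->0 6-r->6
4. fire R1 via {0↦6, 1↦2}  →  V:3 E:2  edges: 0-r->0 2-q->0
5. fire R2 via {0↦0, 1↦2}  →  V:3 E:0  edges: ∅
halt: no rule applies after step 5
NF nodes: {0:C, 1:D, 2:B}

Answer: 3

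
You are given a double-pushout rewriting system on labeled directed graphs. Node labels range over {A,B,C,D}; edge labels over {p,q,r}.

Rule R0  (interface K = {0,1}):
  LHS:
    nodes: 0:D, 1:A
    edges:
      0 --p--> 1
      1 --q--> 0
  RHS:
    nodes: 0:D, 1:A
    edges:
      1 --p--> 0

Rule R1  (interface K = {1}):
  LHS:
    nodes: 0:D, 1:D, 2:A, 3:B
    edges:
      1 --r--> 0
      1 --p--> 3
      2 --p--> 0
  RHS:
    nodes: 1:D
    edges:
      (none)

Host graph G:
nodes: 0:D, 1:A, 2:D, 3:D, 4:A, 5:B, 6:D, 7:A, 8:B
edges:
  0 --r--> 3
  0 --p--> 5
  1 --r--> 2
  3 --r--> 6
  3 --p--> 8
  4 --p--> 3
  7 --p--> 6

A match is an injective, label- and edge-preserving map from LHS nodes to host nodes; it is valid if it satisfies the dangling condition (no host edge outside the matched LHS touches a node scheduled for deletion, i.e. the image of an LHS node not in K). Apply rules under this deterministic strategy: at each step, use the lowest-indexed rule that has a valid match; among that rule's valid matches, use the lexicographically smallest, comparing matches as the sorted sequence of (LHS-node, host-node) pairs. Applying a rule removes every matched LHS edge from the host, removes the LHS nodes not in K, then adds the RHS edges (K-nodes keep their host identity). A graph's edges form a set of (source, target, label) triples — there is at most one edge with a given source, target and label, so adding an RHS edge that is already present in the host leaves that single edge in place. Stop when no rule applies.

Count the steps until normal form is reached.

initial: |V|=9 |E|=7  E = 0-r->3 0-p->5 1-r->2 3-r->6 3-p->8 4-p->3 7-p->6
step 1: apply R1 at {0↦6, 1↦3, 2↦7, 3↦8}  → |V|=6 |E|=4  E = 0-r->3 0-p->5 1-r->2 4-p->3
step 2: apply R1 at {0↦3, 1↦0, 2↦4, 3↦5}  → |V|=3 |E|=1  E = 1-r->2
halt: no rule applies after step 2

Answer: 2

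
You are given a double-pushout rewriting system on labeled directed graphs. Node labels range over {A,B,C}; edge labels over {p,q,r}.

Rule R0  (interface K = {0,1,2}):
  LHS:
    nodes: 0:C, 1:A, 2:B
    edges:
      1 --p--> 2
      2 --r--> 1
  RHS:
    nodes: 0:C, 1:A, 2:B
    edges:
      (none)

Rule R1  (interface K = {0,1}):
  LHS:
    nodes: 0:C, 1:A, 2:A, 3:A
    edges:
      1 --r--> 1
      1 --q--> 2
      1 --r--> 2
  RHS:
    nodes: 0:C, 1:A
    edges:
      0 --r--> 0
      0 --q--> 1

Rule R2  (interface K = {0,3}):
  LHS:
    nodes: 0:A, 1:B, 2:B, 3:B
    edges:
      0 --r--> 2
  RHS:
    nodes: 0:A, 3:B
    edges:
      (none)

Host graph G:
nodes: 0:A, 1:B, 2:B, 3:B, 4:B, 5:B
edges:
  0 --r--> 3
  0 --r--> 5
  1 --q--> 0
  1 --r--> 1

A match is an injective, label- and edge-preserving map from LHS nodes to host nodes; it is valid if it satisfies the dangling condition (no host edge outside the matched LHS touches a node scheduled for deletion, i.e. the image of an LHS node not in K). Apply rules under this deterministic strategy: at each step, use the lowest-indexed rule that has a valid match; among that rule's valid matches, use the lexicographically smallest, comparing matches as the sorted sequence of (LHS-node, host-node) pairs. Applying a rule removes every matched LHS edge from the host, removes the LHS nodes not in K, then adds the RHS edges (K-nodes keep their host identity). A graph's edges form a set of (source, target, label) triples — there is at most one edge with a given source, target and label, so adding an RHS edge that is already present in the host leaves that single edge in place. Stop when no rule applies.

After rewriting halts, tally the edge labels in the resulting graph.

start.  V:6 E:4  edges: 0-r->3 0-r->5 1-q->0 1-r->1
1. fire R2 via {0↦0, 1↦2, 2↦3, 3↦1}  →  V:4 E:3  edges: 0-r->5 1-q->0 1-r->1
2. fire R2 via {0↦0, 1↦4, 2↦5, 3↦1}  →  V:2 E:2  edges: 1-q->0 1-r->1
normal form: no rule applies after step 2
NF edges: [(1, 0, 'q'), (1, 1, 'r')]

Answer: q:1 r:1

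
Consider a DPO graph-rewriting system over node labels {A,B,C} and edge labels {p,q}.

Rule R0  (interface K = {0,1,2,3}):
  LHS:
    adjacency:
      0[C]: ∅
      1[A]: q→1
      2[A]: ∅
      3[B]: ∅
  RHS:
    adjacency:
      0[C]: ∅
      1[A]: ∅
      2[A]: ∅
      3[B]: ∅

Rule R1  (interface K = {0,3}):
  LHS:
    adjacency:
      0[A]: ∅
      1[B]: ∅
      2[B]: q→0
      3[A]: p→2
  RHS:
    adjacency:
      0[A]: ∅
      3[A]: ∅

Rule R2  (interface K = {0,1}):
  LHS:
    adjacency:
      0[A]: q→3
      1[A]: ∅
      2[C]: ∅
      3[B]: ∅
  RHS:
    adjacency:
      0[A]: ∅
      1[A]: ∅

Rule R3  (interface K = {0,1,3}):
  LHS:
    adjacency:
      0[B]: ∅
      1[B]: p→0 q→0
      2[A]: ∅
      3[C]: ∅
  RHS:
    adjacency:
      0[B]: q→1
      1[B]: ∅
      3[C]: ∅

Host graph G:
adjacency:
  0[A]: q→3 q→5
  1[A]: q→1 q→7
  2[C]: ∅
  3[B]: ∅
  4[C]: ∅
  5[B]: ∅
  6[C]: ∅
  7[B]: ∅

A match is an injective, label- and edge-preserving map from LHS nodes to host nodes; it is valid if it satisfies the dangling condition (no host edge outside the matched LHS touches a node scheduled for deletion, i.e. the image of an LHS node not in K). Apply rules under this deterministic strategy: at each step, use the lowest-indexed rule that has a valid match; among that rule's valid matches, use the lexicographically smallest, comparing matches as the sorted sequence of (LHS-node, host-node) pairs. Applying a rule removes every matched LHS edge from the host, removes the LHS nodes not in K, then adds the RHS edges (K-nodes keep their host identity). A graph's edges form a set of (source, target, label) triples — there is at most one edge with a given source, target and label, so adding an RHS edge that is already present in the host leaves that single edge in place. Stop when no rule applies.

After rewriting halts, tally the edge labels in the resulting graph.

Answer: (no edges)

Rewrite trace:
start.  V:8 E:4  edges: 0-q->3 0-q->5 1-q->1 1-q->7
1. fire R0 via {0↦2, 1↦1, 2↦0, 3↦3}  →  V:8 E:3  edges: 0-q->3 0-q->5 1-q->7
2. fire R2 via {0↦0, 1↦1, 2↦2, 3↦3}  →  V:6 E:2  edges: 0-q->5 1-q->7
3. fire R2 via {0↦0, 1↦1, 2↦4, 3↦5}  →  V:4 E:1  edges: 1-q->7
4. fire R2 via {0↦1, 1↦0, 2↦6, 3↦7}  →  V:2 E:0  edges: ∅
halt: no rule applies after step 4
NF edges: []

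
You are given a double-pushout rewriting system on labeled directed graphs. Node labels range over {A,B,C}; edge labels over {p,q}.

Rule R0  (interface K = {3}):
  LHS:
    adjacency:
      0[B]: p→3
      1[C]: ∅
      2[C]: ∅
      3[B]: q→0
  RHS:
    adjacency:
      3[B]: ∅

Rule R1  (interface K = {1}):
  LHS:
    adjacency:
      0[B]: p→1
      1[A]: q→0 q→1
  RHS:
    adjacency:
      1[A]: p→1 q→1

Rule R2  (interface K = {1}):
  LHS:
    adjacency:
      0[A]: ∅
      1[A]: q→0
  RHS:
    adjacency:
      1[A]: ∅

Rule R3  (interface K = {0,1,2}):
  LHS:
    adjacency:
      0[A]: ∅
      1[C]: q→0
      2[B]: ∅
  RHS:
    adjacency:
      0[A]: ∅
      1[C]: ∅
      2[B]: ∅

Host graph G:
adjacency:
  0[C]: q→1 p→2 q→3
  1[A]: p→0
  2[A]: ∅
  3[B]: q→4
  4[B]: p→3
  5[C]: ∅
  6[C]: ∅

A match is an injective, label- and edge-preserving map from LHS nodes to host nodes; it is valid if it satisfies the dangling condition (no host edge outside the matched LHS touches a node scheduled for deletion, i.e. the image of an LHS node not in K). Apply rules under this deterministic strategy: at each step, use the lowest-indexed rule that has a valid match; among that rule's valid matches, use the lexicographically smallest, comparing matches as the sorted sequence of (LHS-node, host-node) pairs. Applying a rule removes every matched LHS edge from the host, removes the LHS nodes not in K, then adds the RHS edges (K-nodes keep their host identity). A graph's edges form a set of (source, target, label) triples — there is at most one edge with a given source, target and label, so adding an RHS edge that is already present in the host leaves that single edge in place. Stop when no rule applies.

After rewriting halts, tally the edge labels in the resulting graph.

start.  V:7 E:6  edges: 0-q->1 0-p->2 0-q->3 1-p->0 3-q->4 4-p->3
1. fire R0 via {0↦4, 1↦5, 2↦6, 3↦3}  →  V:4 E:4  edges: 0-q->1 0-p->2 0-q->3 1-p->0
2. fire R3 via {0↦1, 1↦0, 2↦3}  →  V:4 E:3  edges: 0-p->2 0-q->3 1-p->0
final graph: no rule applies after step 2
NF edges: [(0, 2, 'p'), (0, 3, 'q'), (1, 0, 'p')]

Answer: p:2 q:1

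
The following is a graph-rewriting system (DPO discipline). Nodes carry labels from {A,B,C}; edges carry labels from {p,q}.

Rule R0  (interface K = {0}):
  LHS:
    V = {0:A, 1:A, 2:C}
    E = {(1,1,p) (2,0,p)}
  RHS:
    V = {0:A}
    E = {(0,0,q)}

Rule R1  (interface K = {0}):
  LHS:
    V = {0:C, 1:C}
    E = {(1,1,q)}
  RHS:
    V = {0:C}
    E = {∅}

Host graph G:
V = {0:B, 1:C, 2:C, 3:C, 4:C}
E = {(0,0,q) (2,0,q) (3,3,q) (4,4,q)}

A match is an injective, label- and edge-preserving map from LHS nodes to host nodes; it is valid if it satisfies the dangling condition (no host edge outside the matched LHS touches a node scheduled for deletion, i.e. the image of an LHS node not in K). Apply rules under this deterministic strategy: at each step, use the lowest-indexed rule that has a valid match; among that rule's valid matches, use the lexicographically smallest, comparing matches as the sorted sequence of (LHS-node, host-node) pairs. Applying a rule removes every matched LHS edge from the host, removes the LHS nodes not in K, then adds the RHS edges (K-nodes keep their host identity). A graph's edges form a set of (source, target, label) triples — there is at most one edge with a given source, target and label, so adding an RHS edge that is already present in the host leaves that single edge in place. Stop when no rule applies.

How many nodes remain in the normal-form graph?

[0] host  ⇒  5 nodes, 4 edges  {0-q->0 2-q->0 3-q->3 4-q->4}
[1] R1 @ {0↦1, 1↦3}  ⇒  4 nodes, 3 edges  {0-q->0 2-q->0 4-q->4}
[2] R1 @ {0↦1, 1↦4}  ⇒  3 nodes, 2 edges  {0-q->0 2-q->0}
final graph: no rule applies after step 2
NF nodes: {0:B, 1:C, 2:C}

Answer: 3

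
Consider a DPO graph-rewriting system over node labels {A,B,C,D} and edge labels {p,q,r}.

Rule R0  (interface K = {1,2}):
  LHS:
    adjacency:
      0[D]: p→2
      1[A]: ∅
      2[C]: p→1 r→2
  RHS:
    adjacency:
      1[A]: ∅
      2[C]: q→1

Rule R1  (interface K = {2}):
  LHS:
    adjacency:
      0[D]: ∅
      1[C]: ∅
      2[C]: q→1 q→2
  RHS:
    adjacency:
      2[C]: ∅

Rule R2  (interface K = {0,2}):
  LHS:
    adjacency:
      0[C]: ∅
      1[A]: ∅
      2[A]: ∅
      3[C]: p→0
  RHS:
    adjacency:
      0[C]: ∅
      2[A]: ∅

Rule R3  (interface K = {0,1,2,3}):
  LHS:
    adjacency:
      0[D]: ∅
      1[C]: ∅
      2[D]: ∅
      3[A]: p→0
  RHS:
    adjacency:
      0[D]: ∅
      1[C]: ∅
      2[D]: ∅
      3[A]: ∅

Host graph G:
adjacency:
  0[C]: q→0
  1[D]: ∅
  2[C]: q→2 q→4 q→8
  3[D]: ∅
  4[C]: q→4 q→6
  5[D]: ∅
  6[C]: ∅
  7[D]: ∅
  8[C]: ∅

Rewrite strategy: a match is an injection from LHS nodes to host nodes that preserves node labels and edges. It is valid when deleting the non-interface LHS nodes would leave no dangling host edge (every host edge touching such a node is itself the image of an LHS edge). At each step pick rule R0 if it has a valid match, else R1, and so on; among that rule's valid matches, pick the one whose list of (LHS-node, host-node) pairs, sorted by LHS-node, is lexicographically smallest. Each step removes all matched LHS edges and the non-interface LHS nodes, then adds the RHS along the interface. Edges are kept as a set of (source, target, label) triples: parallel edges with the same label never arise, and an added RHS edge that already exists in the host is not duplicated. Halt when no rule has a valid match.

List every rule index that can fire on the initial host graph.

Answer: [R1]

Rewrite trace:
R0: no valid match — LHS pattern not found
R1: 8 valid matches — {0↦1, 1↦6, 2↦4}, {0↦1, 1↦8, 2↦2}, {0↦3, 1↦6, 2↦4} (+5 more)
R2: no valid match — LHS pattern not found
R3: no valid match — LHS pattern not found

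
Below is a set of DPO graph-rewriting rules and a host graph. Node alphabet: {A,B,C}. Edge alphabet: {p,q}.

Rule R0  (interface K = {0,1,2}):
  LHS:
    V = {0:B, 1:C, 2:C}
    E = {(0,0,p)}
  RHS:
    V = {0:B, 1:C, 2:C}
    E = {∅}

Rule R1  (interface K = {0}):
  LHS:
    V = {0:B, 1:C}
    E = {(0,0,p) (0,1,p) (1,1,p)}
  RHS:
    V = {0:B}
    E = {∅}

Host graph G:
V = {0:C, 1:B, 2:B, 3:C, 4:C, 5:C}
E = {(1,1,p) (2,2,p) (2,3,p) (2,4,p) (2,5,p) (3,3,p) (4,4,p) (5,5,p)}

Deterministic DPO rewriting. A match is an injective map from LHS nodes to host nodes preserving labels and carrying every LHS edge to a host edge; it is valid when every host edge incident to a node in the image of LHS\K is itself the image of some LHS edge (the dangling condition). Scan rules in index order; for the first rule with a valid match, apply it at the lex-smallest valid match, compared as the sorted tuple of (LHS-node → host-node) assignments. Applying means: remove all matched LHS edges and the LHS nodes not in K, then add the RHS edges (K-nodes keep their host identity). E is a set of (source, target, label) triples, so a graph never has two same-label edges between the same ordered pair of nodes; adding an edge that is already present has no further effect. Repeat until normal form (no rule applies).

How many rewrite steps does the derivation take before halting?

initial: |V|=6 |E|=8  E = 1-p->1 2-p->2 2-p->3 2-p->4 2-p->5 3-p->3 4-p->4 5-p->5
step 1: apply R0 at {0↦1, 1↦0, 2↦3}  → |V|=6 |E|=7  E = 2-p->2 2-p->3 2-p->4 2-p->5 3-p->3 4-p->4 5-p->5
step 2: apply R0 at {0↦2, 1↦0, 2↦3}  → |V|=6 |E|=6  E = 2-p->3 2-p->4 2-p->5 3-p->3 4-p->4 5-p->5
final graph: no rule applies after step 2

Answer: 2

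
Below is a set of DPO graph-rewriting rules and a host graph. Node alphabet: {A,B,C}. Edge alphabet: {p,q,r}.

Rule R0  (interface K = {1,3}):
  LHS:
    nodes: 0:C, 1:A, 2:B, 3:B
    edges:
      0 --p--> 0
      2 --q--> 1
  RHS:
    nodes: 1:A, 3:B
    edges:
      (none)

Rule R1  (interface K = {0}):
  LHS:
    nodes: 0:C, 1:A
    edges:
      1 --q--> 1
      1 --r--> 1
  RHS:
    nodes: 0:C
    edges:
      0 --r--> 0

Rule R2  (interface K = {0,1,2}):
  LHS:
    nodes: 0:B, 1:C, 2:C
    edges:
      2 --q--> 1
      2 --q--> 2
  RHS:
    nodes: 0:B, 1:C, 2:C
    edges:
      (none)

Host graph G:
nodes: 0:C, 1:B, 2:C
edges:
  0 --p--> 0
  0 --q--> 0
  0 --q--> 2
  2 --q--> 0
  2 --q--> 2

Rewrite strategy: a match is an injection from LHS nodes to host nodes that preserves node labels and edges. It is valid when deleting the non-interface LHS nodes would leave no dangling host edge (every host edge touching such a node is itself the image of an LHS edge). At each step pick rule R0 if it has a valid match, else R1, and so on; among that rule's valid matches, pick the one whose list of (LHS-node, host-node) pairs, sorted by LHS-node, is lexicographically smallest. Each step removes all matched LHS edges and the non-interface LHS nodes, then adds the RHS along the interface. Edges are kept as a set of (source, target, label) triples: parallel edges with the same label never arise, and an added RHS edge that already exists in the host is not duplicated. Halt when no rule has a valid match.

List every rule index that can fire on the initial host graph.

Answer: [R2]

Derivation:
R0: no valid match — LHS pattern not found
R1: no valid match — LHS pattern not found
R2: 2 valid matches — {0↦1, 1↦0, 2↦2}, {0↦1, 1↦2, 2↦0}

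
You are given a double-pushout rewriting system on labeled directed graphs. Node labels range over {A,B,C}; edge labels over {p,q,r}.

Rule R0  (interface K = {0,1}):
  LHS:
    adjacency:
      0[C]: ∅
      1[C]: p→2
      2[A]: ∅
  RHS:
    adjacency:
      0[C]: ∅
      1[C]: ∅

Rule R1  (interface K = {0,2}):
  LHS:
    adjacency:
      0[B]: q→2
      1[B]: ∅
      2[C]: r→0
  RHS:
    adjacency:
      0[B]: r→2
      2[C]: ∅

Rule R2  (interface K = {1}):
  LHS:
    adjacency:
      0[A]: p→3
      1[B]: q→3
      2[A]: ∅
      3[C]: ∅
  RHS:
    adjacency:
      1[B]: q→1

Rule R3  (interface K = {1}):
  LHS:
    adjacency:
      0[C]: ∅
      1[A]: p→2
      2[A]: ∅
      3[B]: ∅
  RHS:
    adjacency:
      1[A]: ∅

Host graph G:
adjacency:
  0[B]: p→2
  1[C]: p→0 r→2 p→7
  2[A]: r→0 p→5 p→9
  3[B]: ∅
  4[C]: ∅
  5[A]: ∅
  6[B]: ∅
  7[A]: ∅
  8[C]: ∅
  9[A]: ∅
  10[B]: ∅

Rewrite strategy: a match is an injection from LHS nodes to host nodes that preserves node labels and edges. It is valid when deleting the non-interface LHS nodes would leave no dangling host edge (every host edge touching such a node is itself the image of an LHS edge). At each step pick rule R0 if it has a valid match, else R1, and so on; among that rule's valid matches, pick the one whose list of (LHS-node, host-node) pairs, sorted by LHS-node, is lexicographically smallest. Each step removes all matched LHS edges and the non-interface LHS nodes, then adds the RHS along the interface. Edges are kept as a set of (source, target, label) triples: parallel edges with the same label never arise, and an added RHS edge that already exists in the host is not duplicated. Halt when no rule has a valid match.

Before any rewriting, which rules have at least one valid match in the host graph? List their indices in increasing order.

R0: 2 valid matches — {0↦4, 1↦1, 2↦7}, {0↦8, 1↦1, 2↦7}
R1: no valid match — LHS pattern not found
R2: no valid match — LHS pattern not found
R3: 12 valid matches — {0↦4, 1↦2, 2↦5, 3↦3}, {0↦4, 1↦2, 2↦5, 3↦6}, {0↦4, 1↦2, 2↦5, 3↦10} (+9 more)

Answer: [R0,R3]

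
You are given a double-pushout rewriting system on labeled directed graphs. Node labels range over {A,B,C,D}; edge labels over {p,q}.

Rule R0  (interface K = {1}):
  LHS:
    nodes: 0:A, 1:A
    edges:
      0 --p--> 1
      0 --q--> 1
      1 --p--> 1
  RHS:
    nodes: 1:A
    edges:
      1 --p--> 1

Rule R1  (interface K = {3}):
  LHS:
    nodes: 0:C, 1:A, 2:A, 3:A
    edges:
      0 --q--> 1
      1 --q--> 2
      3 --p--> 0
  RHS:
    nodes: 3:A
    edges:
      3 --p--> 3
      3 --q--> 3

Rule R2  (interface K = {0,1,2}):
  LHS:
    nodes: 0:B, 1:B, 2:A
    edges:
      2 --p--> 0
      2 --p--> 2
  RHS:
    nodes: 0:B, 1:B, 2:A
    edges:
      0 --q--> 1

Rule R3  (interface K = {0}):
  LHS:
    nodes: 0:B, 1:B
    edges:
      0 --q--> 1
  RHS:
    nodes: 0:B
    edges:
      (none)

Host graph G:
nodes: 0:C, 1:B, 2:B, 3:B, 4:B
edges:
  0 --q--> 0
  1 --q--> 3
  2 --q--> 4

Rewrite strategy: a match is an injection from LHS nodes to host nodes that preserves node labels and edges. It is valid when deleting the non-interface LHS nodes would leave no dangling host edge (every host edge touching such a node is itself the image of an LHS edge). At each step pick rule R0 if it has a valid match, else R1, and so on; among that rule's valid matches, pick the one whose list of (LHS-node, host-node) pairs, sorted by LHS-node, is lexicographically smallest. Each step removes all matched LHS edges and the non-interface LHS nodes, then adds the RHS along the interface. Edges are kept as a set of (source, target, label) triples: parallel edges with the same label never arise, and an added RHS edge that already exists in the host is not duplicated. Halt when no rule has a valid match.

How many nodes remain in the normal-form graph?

Answer: 3

Steps:
start.  V:5 E:3  edges: 0-q->0 1-q->3 2-q->4
1. fire R3 via {0↦1, 1↦3}  →  V:4 E:2  edges: 0-q->0 2-q->4
2. fire R3 via {0↦2, 1↦4}  →  V:3 E:1  edges: 0-q->0
final graph: no rule applies after step 2
NF nodes: {0:C, 1:B, 2:B}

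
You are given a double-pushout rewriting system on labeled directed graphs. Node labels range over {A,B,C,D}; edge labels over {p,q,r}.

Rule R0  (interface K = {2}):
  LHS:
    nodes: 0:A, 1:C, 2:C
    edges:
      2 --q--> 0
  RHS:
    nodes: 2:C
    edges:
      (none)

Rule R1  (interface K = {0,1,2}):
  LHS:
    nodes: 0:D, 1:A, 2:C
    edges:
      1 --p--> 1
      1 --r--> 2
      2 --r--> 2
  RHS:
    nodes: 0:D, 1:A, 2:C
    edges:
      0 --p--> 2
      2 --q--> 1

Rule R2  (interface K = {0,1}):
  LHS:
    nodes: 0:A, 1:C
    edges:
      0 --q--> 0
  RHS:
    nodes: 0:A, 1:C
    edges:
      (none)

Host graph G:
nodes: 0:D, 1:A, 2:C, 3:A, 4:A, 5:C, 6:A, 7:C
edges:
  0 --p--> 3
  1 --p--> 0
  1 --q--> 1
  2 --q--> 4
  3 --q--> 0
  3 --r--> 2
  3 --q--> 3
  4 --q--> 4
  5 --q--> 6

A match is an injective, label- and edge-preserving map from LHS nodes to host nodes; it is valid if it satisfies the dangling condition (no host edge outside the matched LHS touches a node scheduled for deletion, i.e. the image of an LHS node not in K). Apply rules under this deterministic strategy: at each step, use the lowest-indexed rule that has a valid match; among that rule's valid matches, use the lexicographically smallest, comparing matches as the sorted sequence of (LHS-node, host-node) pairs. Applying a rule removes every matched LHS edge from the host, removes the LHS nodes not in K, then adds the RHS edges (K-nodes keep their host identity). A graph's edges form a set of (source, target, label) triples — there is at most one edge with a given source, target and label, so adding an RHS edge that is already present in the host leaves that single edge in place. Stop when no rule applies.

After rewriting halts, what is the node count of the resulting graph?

[0] host  ⇒  8 nodes, 9 edges  {0-p->3 1-p->0 1-q->1 2-q->4 3-q->0 3-r->2 3-q->3 4-q->4 5-q->6}
[1] R0 @ {0↦6, 1↦7, 2↦5}  ⇒  6 nodes, 8 edges  {0-p->3 1-p->0 1-q->1 2-q->4 3-q->0 3-r->2 3-q->3 4-q->4}
[2] R2 @ {0↦1, 1↦2}  ⇒  6 nodes, 7 edges  {0-p->3 1-p->0 2-q->4 3-q->0 3-r->2 3-q->3 4-q->4}
[3] R2 @ {0↦3, 1↦2}  ⇒  6 nodes, 6 edges  {0-p->3 1-p->0 2-q->4 3-q->0 3-r->2 4-q->4}
[4] R2 @ {0↦4, 1↦2}  ⇒  6 nodes, 5 edges  {0-p->3 1-p->0 2-q->4 3-q->0 3-r->2}
[5] R0 @ {0↦4, 1↦5, 2↦2}  ⇒  4 nodes, 4 edges  {0-p->3 1-p->0 3-q->0 3-r->2}
halt: no rule applies after step 5
NF nodes: {0:D, 1:A, 2:C, 3:A}

Answer: 4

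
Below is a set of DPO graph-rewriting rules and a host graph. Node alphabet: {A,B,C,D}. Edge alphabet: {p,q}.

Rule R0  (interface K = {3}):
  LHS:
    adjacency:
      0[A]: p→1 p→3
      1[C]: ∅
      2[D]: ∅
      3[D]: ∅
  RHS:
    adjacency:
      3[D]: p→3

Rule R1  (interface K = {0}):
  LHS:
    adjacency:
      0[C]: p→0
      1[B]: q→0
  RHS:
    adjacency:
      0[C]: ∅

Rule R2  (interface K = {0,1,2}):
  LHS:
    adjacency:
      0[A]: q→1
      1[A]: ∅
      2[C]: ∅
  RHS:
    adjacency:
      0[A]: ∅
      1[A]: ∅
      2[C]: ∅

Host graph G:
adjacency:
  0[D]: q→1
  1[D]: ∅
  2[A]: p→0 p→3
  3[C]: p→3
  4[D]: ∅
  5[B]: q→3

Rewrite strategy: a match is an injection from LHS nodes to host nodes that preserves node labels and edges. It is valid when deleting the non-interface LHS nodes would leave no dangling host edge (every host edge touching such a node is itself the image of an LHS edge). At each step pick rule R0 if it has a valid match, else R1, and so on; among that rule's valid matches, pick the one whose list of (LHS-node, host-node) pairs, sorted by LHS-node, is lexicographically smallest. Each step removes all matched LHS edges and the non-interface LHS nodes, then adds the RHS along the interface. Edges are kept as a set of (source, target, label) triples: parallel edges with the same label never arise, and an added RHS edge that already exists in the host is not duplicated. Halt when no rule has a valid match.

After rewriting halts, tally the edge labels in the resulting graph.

initial: |V|=6 |E|=5  E = 0-q->1 2-p->0 2-p->3 3-p->3 5-q->3
step 1: apply R1 at {0↦3, 1↦5}  → |V|=5 |E|=3  E = 0-q->1 2-p->0 2-p->3
step 2: apply R0 at {0↦2, 1↦3, 2↦4, 3↦0}  → |V|=2 |E|=2  E = 0-p->0 0-q->1
normal form: no rule applies after step 2
NF edges: [(0, 0, 'p'), (0, 1, 'q')]

Answer: p:1 q:1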